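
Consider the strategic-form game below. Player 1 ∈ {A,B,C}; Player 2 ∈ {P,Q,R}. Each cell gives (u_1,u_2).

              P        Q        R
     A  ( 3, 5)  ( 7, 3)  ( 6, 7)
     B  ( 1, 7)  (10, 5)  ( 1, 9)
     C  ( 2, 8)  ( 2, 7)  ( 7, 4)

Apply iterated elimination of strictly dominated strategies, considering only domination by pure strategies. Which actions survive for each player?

P2 drop Q (P beats it: A:5>3 B:7>5 C:8>7)
P1 drop B (A beats it: P:3>1 R:6>1)
P1→{A,C} P2→{P,R}

Remaining: P1:{A,C} P2:{P,R}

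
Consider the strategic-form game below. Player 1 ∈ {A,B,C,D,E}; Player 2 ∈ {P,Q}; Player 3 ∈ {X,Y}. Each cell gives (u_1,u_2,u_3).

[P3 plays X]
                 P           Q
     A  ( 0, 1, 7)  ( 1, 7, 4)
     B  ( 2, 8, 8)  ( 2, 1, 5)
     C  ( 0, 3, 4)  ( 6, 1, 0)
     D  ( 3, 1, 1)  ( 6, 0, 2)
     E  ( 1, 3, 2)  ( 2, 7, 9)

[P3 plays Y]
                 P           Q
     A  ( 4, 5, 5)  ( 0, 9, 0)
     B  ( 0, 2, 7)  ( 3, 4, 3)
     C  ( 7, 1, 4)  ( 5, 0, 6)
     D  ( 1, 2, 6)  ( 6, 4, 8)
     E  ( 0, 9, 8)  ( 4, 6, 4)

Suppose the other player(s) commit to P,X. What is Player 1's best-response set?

argmax u_1 = {D}

u_1(A vs P,X) = 0
u_1(B vs P,X) = 2
u_1(C vs P,X) = 0
u_1(D vs P,X) = 3
u_1(E vs P,X) = 1
max payoff 3 at {D}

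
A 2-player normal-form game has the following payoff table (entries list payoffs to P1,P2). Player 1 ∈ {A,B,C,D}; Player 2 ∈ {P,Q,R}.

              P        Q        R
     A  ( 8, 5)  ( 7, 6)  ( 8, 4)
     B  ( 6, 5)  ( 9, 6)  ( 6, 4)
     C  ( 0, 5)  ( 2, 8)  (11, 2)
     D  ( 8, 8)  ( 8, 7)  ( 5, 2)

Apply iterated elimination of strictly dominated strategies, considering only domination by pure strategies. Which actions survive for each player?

P2 drop R (P beats it: A:5>4 B:5>4 C:5>2 D:8>2)
P1 drop C (A beats it: P:8>0 Q:7>2)
P1→{A,B,D} P2→{P,Q}

IESDS → P1:{A,B,D} P2:{P,Q}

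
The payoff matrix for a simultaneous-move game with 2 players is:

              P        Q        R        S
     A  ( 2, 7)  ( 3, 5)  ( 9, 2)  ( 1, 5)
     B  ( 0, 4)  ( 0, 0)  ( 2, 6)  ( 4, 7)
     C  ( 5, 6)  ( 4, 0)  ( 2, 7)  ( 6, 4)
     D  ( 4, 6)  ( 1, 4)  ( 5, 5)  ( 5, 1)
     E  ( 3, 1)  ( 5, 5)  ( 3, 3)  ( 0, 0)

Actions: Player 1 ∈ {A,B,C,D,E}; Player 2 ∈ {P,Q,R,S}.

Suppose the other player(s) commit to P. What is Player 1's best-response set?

argmax u_1 = {C}

u_1(A vs P) = 2
u_1(B vs P) = 0
u_1(C vs P) = 5
u_1(D vs P) = 4
u_1(E vs P) = 3
max payoff 5 at {C}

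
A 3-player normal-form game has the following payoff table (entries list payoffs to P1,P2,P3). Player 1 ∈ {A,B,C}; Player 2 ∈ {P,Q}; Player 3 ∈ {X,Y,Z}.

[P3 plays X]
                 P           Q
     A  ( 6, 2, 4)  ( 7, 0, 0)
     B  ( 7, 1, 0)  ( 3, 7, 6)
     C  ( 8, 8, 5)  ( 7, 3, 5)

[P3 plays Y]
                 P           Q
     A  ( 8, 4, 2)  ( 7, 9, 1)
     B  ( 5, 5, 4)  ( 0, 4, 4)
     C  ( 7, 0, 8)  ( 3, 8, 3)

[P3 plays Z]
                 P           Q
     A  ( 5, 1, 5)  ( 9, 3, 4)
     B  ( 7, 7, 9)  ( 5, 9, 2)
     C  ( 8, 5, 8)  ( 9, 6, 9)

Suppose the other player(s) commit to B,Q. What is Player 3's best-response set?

argmax u_3 = {X}

u_3(X vs B,Q) = 6
u_3(Y vs B,Q) = 4
u_3(Z vs B,Q) = 2
max payoff 6 at {X}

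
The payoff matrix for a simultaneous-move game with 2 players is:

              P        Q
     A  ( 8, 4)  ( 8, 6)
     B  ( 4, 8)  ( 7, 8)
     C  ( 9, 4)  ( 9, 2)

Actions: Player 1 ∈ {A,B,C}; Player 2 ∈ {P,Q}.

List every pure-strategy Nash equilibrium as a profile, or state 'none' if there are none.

(A,P): not NE [P1→C gives 9>8; P2→Q gives 6>4]
(A,Q): not NE [P1→C gives 9>8]
(B,P): not NE [P1→C gives 9>4]
(B,Q): not NE [P1→C gives 9>7]
(C,P): NE
(C,Q): not NE [P2→P gives 4>2]

Nash profiles: (C,P)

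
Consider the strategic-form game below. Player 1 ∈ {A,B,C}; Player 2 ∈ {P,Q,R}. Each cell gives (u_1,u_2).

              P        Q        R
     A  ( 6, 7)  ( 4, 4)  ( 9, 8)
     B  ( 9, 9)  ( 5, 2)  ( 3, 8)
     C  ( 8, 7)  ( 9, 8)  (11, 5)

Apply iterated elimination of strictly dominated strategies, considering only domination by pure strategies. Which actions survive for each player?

Remaining: P1:{B,C} P2:{P,Q}

P1 drop A (C beats it: P:8>6 Q:9>4 R:11>9)
P2 drop R (P beats it: B:9>8 C:7>5)
P1→{B,C} P2→{P,Q}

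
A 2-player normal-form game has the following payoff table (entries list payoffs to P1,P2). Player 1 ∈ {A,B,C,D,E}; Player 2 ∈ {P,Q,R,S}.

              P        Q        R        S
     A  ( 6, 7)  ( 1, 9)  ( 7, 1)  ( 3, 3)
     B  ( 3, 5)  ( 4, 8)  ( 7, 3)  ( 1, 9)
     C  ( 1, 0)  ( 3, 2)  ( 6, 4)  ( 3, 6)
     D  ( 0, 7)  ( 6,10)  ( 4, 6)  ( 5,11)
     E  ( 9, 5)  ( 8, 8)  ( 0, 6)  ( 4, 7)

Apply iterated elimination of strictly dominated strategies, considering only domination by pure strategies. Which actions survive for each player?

Remaining: P1:{D,E} P2:{Q,S}

P2 drop P (Q beats it: A:9>7 B:8>5 C:2>0 D:10>7 E:8>5)
P2 drop R (S beats it: A:3>1 B:9>3 C:6>4 D:11>6 E:7>6)
P1 drop A (D beats it: Q:6>1 S:5>3)
P1 drop B (D beats it: Q:6>4 S:5>1)
P1 drop C (D beats it: Q:6>3 S:5>3)
P1→{D,E} P2→{Q,S}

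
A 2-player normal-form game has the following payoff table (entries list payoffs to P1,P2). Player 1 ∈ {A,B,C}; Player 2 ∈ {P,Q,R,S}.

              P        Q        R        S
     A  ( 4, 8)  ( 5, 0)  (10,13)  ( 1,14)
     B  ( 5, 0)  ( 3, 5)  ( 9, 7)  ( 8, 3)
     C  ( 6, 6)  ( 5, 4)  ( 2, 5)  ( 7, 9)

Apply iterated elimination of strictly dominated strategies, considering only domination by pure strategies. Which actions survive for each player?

P2 drop P (S beats it: A:14>8 B:3>0 C:9>6)
P2 drop Q (R beats it: A:13>0 B:7>5 C:5>4)
P1 drop C (B beats it: R:9>2 S:8>7)
P1→{A,B} P2→{R,S}

Remaining: P1:{A,B} P2:{R,S}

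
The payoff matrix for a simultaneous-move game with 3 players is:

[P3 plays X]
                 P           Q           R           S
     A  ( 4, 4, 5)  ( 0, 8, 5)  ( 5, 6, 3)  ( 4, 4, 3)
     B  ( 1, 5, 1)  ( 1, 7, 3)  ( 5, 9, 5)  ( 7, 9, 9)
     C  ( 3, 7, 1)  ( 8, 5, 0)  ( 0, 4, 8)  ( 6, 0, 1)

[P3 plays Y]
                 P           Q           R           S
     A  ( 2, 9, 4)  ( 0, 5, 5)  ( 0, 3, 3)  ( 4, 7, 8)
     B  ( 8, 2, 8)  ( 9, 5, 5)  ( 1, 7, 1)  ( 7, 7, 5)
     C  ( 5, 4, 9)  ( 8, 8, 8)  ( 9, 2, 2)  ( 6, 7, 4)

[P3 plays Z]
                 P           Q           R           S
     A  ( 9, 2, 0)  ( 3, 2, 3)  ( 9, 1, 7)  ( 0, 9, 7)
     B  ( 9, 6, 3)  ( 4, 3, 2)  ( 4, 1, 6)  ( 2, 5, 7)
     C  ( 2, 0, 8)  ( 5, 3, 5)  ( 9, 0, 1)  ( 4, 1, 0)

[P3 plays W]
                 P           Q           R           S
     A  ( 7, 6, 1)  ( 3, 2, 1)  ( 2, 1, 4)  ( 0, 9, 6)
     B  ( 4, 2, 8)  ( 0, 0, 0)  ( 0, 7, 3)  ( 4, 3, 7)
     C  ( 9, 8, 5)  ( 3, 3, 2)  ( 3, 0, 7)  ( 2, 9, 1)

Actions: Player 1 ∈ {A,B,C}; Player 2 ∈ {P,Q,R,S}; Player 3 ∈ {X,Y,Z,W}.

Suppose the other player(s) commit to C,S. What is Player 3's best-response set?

u_3(X vs C,S) = 1
u_3(Y vs C,S) = 4
u_3(Z vs C,S) = 0
u_3(W vs C,S) = 1
max payoff 4 at {Y}

P3 best: {Y}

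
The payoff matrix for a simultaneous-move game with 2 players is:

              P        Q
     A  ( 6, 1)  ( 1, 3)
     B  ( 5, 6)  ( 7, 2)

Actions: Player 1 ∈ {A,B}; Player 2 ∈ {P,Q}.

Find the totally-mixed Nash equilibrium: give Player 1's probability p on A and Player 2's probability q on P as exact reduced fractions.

P1 indiff ⇒ q·6+(1-q)·1 = q·5+(1-q)·7 ⇒ q(1) = (1-q)(6) ⇒ q = 6/7
P2 indiff ⇒ p·1+(1-p)·6 = p·3+(1-p)·2 ⇒ p(-2) = (1-p)(-4) ⇒ p = 2/3

(p,q) = (2/3, 6/7)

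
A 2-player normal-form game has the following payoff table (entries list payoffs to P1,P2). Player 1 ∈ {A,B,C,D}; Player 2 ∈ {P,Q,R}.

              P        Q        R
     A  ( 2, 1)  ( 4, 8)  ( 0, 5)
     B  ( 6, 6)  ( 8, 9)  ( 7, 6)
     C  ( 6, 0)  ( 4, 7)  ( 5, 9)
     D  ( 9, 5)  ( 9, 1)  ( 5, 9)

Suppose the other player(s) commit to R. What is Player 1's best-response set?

BR_1 = {B}

u_1(A vs R) = 0
u_1(B vs R) = 7
u_1(C vs R) = 5
u_1(D vs R) = 5
max payoff 7 at {B}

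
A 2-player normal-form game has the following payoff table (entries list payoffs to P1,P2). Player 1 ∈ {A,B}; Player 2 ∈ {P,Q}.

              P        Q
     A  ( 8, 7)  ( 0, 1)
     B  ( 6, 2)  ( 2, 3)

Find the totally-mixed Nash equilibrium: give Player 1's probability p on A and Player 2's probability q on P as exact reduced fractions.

p=1/7, q=1/2

P1 indiff ⇒ q·8+(1-q)·0 = q·6+(1-q)·2 ⇒ q(2) = (1-q)(2) ⇒ q = 1/2
P2 indiff ⇒ p·7+(1-p)·2 = p·1+(1-p)·3 ⇒ p(6) = (1-p)(1) ⇒ p = 1/7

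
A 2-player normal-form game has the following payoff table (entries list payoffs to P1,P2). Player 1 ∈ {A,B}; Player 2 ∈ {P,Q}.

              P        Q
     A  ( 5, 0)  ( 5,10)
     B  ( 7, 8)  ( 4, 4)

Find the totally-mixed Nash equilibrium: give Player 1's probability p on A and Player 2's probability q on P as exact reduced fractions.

(p,q) = (2/7, 1/3)

P1 indiff ⇒ q·5+(1-q)·5 = q·7+(1-q)·4 ⇒ q(-2) = (1-q)(-1) ⇒ q = 1/3
P2 indiff ⇒ p·0+(1-p)·8 = p·10+(1-p)·4 ⇒ p(-10) = (1-p)(-4) ⇒ p = 2/7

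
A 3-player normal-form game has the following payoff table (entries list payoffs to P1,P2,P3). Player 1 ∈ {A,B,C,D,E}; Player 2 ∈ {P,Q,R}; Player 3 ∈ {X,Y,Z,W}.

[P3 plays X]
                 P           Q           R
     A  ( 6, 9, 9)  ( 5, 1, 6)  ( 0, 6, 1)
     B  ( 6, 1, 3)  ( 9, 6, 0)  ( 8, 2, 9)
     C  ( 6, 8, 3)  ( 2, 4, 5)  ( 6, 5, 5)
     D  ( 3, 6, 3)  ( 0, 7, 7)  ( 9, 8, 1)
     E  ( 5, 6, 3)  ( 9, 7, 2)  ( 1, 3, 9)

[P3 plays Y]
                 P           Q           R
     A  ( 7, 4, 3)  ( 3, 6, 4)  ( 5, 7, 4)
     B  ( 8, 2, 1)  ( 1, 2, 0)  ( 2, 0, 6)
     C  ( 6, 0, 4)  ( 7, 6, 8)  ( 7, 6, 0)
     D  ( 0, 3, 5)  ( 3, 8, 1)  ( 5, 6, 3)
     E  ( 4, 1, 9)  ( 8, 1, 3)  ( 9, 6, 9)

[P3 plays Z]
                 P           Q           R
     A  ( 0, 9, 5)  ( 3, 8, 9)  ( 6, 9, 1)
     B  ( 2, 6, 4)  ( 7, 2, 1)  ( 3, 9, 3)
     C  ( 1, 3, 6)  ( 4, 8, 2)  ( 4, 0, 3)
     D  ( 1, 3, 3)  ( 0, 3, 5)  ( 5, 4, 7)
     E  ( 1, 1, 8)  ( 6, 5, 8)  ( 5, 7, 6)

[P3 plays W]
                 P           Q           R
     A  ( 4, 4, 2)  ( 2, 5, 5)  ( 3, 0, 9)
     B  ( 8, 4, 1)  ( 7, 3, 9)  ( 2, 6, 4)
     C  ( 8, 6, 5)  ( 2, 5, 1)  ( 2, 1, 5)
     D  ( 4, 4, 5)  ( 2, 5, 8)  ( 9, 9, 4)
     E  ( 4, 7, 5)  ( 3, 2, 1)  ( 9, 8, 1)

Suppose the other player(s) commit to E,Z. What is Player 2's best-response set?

P2 best: {R}

u_2(P vs E,Z) = 1
u_2(Q vs E,Z) = 5
u_2(R vs E,Z) = 7
max payoff 7 at {R}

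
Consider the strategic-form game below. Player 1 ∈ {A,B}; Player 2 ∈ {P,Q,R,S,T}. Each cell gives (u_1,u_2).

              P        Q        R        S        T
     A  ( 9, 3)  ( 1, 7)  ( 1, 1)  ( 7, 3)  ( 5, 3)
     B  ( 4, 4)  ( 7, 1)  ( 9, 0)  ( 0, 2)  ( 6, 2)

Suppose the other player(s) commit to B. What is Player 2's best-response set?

BR_2 = {P}

u_2(P vs B) = 4
u_2(Q vs B) = 1
u_2(R vs B) = 0
u_2(S vs B) = 2
u_2(T vs B) = 2
max payoff 4 at {P}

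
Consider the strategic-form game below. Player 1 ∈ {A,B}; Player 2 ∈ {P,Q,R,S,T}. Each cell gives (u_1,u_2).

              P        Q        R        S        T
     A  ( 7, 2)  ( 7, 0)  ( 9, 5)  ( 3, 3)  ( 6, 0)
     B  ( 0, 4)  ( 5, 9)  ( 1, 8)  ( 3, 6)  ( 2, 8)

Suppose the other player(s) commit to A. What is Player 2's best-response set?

u_2(P vs A) = 2
u_2(Q vs A) = 0
u_2(R vs A) = 5
u_2(S vs A) = 3
u_2(T vs A) = 0
max payoff 5 at {R}

P2 best: {R}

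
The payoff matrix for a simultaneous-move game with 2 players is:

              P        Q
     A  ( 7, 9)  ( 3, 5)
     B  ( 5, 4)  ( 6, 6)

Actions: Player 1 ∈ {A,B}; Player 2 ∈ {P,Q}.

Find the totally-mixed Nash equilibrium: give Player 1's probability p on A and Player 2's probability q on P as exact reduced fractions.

P1 indiff ⇒ q·7+(1-q)·3 = q·5+(1-q)·6 ⇒ q(2) = (1-q)(3) ⇒ q = 3/5
P2 indiff ⇒ p·9+(1-p)·4 = p·5+(1-p)·6 ⇒ p(4) = (1-p)(2) ⇒ p = 1/3

p=1/3, q=3/5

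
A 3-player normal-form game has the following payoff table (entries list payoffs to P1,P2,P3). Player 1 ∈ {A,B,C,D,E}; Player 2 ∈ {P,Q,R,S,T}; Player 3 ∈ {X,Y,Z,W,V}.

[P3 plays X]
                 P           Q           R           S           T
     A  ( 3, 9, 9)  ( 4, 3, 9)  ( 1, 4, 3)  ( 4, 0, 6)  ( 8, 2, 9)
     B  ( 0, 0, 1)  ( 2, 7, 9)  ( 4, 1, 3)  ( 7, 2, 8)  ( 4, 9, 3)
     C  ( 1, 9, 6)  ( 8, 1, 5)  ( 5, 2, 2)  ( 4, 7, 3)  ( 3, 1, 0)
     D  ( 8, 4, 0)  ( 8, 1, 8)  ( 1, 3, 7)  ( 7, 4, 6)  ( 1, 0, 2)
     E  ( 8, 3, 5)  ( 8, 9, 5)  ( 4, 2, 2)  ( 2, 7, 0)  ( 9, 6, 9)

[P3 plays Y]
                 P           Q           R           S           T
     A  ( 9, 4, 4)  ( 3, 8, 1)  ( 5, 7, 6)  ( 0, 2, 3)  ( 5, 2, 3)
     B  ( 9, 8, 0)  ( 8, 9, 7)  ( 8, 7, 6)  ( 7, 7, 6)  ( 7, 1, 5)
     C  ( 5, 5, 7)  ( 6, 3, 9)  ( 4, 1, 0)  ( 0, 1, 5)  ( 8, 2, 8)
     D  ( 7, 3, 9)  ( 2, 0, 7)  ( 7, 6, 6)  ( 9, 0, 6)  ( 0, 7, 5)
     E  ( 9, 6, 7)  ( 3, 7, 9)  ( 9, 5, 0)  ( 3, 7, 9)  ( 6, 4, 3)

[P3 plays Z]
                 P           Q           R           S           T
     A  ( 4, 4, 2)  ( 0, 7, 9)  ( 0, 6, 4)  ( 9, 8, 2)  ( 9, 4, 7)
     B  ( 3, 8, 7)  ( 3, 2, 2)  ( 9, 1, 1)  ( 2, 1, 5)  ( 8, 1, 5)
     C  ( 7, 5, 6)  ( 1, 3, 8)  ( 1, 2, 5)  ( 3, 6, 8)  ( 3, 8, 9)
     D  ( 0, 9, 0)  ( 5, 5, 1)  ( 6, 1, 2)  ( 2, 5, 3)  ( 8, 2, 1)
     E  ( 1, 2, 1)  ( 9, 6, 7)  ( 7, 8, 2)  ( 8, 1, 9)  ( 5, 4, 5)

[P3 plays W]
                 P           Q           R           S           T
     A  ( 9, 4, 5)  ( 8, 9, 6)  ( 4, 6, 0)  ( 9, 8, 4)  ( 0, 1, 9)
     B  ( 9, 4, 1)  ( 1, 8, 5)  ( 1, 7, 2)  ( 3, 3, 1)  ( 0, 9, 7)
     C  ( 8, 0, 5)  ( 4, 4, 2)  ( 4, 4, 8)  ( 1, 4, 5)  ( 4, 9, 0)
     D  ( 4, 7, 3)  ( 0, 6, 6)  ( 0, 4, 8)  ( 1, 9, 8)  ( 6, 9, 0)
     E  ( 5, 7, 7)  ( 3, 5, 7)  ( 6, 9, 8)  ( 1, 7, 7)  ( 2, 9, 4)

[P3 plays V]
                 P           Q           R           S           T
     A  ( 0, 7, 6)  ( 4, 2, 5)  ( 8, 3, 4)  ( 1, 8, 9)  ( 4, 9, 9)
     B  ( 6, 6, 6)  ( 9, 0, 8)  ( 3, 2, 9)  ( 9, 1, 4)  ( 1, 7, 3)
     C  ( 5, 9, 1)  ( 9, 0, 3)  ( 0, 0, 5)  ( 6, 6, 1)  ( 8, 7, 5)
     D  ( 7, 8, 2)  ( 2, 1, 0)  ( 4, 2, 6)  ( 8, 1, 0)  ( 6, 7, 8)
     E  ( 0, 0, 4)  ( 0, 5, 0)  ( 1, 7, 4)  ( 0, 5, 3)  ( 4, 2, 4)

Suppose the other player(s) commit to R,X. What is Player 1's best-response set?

u_1(A vs R,X) = 1
u_1(B vs R,X) = 4
u_1(C vs R,X) = 5
u_1(D vs R,X) = 1
u_1(E vs R,X) = 4
max payoff 5 at {C}

BR_1 = {C}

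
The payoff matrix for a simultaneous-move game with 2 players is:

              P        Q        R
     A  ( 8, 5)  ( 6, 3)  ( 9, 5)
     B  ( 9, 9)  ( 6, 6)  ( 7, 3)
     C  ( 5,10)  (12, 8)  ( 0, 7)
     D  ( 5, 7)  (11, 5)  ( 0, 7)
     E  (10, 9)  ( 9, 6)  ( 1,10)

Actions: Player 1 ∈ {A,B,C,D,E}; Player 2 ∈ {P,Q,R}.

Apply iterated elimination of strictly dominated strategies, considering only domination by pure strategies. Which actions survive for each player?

P2 drop Q (P beats it: A:5>3 B:9>6 C:10>8 D:7>5 E:9>6)
P1 drop C (A beats it: P:8>5 R:9>0)
P1 drop D (A beats it: P:8>5 R:9>0)
P1→{A,B,E} P2→{P,R}

Remaining: P1:{A,B,E} P2:{P,R}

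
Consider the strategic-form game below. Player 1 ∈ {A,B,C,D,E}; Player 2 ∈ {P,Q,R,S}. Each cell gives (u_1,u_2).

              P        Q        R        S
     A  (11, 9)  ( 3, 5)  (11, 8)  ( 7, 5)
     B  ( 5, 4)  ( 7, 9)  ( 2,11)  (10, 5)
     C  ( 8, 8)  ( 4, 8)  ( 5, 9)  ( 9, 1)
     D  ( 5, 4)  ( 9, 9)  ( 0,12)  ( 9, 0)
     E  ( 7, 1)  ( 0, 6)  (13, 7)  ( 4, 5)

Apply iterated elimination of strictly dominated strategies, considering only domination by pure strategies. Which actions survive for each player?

P2 drop Q (R beats it: A:8>5 B:11>9 C:9>8 D:12>9 E:7>6)
P2 drop S (R beats it: A:8>5 B:11>5 C:9>1 D:12>0 E:7>5)
P1 drop B (A beats it: P:11>5 R:11>2)
P1 drop C (A beats it: P:11>8 R:11>5)
P1 drop D (A beats it: P:11>5 R:11>0)
P1→{A,E} P2→{P,R}

Remaining: P1:{A,E} P2:{P,R}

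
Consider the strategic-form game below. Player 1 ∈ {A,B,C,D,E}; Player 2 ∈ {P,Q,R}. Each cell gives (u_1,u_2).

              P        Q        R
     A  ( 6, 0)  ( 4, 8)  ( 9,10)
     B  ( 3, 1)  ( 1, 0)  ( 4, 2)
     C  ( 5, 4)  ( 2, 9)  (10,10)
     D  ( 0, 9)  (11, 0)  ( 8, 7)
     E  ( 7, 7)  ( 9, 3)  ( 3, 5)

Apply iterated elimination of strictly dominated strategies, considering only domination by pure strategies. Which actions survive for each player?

Remaining: P1:{A,C,E} P2:{P,R}

P1 drop B (A beats it: P:6>3 Q:4>1 R:9>4)
P2 drop Q (R beats it: A:10>8 C:10>9 D:7>0 E:5>3)
P1 drop D (A beats it: P:6>0 R:9>8)
P1→{A,C,E} P2→{P,R}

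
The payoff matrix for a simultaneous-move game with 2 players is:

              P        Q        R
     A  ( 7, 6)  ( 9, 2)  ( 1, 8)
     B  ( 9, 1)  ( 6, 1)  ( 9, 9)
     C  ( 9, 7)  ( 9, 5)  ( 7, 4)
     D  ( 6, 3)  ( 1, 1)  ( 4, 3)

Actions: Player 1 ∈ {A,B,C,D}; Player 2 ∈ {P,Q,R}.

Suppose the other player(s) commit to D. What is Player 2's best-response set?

u_2(P vs D) = 3
u_2(Q vs D) = 1
u_2(R vs D) = 3
max payoff 3 at {P,R}

P2 best: {P,R}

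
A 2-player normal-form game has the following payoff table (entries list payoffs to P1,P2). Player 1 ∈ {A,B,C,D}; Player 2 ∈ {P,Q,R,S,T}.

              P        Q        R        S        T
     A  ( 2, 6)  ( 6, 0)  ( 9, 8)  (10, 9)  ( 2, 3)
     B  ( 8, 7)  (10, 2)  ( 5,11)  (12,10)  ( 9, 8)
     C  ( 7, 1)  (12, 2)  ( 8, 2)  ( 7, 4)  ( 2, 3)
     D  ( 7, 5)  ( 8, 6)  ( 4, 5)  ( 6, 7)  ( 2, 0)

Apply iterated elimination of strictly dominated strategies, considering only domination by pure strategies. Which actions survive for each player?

P1 drop D (B beats it: P:8>7 Q:10>8 R:5>4 S:12>6 T:9>2)
P2 drop P (R beats it: A:8>6 B:11>7 C:2>1)
P2 drop Q (S beats it: A:9>0 B:10>2 C:4>2)
P2 drop T (S beats it: A:9>3 B:10>8 C:4>3)
P1 drop C (A beats it: R:9>8 S:10>7)
P1→{A,B} P2→{R,S}

Remaining: P1:{A,B} P2:{R,S}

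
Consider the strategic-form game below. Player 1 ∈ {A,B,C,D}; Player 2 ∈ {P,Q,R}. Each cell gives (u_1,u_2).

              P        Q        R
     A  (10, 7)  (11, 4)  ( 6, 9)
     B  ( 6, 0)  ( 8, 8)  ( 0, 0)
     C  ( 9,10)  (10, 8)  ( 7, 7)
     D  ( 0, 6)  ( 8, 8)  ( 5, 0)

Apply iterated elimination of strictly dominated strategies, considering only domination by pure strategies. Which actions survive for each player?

P1 drop B (A beats it: P:10>6 Q:11>8 R:6>0)
P1 drop D (A beats it: P:10>0 Q:11>8 R:6>5)
P2 drop Q (P beats it: A:7>4 C:10>8)
P1→{A,C} P2→{P,R}

IESDS → P1:{A,C} P2:{P,R}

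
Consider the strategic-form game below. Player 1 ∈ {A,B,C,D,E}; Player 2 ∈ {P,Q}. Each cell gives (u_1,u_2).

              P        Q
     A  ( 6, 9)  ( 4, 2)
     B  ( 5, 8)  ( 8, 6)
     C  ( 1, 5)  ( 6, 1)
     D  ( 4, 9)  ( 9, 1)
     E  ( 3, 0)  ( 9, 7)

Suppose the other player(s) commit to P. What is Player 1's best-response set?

argmax u_1 = {A}

u_1(A vs P) = 6
u_1(B vs P) = 5
u_1(C vs P) = 1
u_1(D vs P) = 4
u_1(E vs P) = 3
max payoff 6 at {A}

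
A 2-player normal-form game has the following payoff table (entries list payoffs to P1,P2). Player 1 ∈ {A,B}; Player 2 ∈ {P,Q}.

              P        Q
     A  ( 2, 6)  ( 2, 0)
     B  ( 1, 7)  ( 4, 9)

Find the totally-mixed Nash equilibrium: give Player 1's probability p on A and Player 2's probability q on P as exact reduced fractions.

P1 mixes 1/4 on A; P2 mixes 2/3 on P

P1 indiff ⇒ q·2+(1-q)·2 = q·1+(1-q)·4 ⇒ q(1) = (1-q)(2) ⇒ q = 2/3
P2 indiff ⇒ p·6+(1-p)·7 = p·0+(1-p)·9 ⇒ p(6) = (1-p)(2) ⇒ p = 1/4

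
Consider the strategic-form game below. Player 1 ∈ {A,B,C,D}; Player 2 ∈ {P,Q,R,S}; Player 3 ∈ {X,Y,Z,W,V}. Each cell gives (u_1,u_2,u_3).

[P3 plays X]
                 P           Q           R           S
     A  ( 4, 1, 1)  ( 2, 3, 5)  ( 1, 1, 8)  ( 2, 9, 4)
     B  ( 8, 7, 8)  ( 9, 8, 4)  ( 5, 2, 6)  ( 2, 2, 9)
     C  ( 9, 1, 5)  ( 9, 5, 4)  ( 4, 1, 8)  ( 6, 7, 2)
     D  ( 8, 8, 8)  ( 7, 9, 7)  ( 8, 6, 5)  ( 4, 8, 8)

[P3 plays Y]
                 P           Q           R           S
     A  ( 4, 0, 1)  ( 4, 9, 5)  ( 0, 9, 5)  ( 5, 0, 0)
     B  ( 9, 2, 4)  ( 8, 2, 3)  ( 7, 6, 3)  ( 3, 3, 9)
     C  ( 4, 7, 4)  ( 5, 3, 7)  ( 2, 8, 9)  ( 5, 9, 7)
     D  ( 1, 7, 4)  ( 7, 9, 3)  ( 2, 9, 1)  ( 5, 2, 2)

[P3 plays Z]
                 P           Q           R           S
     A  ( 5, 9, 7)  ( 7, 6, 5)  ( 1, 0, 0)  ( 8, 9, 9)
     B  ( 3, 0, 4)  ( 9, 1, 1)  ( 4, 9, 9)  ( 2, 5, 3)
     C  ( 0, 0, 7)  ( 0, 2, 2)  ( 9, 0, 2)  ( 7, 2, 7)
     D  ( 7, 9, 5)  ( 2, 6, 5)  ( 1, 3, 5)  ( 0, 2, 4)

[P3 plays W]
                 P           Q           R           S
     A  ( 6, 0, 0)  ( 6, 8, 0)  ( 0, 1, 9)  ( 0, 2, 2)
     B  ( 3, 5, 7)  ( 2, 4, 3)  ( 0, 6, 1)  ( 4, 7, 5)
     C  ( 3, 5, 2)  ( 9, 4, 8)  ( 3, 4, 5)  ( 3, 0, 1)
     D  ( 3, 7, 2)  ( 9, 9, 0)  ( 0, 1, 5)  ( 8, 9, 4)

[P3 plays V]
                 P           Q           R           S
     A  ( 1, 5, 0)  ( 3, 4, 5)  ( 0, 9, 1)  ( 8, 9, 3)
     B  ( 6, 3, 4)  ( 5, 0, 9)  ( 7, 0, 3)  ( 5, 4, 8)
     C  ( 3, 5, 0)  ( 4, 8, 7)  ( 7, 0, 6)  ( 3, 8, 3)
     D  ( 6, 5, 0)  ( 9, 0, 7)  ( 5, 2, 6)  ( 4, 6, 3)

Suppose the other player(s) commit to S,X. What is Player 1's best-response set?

u_1(A vs S,X) = 2
u_1(B vs S,X) = 2
u_1(C vs S,X) = 6
u_1(D vs S,X) = 4
max payoff 6 at {C}

P1 best: {C}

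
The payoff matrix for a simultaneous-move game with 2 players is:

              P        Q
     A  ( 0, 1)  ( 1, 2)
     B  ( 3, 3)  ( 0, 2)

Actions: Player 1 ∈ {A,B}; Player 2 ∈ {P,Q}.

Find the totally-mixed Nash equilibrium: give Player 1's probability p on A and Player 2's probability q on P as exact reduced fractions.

P1 indiff ⇒ q·0+(1-q)·1 = q·3+(1-q)·0 ⇒ q(-3) = (1-q)(-1) ⇒ q = 1/4
P2 indiff ⇒ p·1+(1-p)·3 = p·2+(1-p)·2 ⇒ p(-1) = (1-p)(-1) ⇒ p = 1/2

P1 mixes 1/2 on A; P2 mixes 1/4 on P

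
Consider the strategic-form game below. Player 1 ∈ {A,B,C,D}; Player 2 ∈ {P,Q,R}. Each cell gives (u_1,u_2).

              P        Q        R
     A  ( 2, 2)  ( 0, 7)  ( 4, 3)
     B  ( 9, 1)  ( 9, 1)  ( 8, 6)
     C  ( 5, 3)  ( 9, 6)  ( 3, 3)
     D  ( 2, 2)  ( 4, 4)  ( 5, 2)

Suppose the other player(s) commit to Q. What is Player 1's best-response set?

u_1(A vs Q) = 0
u_1(B vs Q) = 9
u_1(C vs Q) = 9
u_1(D vs Q) = 4
max payoff 9 at {B,C}

P1 best: {B,C}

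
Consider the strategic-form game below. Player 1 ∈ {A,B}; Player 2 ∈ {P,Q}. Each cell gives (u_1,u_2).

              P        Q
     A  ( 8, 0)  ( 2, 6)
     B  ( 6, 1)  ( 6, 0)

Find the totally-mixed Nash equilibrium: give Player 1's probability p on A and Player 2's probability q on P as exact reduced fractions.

(p,q) = (1/7, 2/3)

P1 indiff ⇒ q·8+(1-q)·2 = q·6+(1-q)·6 ⇒ q(2) = (1-q)(4) ⇒ q = 2/3
P2 indiff ⇒ p·0+(1-p)·1 = p·6+(1-p)·0 ⇒ p(-6) = (1-p)(-1) ⇒ p = 1/7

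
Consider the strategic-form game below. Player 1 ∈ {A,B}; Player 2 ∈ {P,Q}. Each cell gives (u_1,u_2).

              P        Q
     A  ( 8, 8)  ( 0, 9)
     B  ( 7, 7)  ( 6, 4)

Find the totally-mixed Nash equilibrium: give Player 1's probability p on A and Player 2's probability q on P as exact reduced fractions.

P1 mixes 3/4 on A; P2 mixes 6/7 on P

P1 indiff ⇒ q·8+(1-q)·0 = q·7+(1-q)·6 ⇒ q(1) = (1-q)(6) ⇒ q = 6/7
P2 indiff ⇒ p·8+(1-p)·7 = p·9+(1-p)·4 ⇒ p(-1) = (1-p)(-3) ⇒ p = 3/4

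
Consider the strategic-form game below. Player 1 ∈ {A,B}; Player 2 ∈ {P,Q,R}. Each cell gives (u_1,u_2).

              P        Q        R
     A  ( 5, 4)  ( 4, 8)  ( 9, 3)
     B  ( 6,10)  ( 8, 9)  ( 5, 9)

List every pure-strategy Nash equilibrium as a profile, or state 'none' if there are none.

NE set: (B,P)

(A,P): not NE [P1→B gives 6>5; P2→Q gives 8>4]
(A,Q): not NE [P1→B gives 8>4]
(A,R): not NE [P2→Q gives 8>3]
(B,P): NE
(B,Q): not NE [P2→P gives 10>9]
(B,R): not NE [P1→A gives 9>5; P2→P gives 10>9]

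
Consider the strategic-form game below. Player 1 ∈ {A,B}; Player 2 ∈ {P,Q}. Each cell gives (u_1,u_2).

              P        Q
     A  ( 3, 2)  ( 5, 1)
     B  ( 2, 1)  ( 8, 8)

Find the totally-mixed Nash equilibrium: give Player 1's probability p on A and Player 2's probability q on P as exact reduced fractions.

P1 mixes 7/8 on A; P2 mixes 3/4 on P

P1 indiff ⇒ q·3+(1-q)·5 = q·2+(1-q)·8 ⇒ q(1) = (1-q)(3) ⇒ q = 3/4
P2 indiff ⇒ p·2+(1-p)·1 = p·1+(1-p)·8 ⇒ p(1) = (1-p)(7) ⇒ p = 7/8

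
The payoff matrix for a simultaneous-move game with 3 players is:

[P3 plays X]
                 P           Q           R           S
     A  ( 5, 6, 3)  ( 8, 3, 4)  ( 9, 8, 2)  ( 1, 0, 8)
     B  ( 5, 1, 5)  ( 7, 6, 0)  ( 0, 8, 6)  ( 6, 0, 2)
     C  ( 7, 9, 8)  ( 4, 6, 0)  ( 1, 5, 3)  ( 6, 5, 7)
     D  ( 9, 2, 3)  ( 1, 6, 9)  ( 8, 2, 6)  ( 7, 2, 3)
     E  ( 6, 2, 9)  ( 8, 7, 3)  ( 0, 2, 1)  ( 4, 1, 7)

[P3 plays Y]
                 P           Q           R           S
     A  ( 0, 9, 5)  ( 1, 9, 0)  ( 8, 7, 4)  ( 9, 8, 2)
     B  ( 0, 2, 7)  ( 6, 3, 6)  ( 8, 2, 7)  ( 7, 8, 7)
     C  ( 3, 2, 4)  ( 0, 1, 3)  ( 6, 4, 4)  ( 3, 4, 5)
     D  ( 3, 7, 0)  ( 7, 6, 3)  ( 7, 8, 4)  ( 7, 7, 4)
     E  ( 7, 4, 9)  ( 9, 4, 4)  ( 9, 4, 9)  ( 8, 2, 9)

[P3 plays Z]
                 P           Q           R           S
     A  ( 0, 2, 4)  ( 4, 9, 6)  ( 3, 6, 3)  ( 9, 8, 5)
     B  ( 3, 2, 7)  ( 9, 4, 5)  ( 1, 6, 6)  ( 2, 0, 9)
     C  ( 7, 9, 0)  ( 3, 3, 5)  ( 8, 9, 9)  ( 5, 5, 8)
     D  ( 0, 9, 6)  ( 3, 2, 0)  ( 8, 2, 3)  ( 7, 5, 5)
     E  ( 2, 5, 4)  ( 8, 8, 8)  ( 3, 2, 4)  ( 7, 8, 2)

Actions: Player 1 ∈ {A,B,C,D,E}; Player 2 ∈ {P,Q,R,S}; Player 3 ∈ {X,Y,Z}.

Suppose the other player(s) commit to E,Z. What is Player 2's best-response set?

BR_2 = {Q,S}

u_2(P vs E,Z) = 5
u_2(Q vs E,Z) = 8
u_2(R vs E,Z) = 2
u_2(S vs E,Z) = 8
max payoff 8 at {Q,S}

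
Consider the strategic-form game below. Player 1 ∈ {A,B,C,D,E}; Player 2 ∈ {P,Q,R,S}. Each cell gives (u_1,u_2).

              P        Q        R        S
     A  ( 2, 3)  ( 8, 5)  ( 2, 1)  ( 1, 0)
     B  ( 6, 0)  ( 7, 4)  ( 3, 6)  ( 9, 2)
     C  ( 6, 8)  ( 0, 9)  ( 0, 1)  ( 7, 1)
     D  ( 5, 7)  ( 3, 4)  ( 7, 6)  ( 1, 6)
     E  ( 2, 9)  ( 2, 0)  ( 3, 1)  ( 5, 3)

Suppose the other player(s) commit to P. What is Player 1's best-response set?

u_1(A vs P) = 2
u_1(B vs P) = 6
u_1(C vs P) = 6
u_1(D vs P) = 5
u_1(E vs P) = 2
max payoff 6 at {B,C}

BR_1 = {B,C}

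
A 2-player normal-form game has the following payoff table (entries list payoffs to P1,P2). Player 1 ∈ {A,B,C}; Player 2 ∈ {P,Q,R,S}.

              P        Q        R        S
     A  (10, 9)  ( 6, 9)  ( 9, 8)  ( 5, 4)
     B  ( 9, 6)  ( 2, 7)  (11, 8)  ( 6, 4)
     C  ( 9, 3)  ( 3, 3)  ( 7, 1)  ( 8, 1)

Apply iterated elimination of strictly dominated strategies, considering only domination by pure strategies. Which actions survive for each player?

P2 drop S (P beats it: A:9>4 B:6>4 C:3>1)
P1 drop C (A beats it: P:10>9 Q:6>3 R:9>7)
P1→{A,B} P2→{P,Q,R}

Remaining: P1:{A,B} P2:{P,Q,R}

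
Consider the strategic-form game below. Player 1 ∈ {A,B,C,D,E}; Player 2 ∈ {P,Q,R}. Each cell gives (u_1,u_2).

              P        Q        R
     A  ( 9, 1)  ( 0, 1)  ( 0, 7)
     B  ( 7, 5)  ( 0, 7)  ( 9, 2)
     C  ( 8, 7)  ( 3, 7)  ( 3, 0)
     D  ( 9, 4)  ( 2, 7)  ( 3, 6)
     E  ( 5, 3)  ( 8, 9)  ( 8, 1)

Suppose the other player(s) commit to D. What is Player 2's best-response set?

u_2(P vs D) = 4
u_2(Q vs D) = 7
u_2(R vs D) = 6
max payoff 7 at {Q}

P2 best: {Q}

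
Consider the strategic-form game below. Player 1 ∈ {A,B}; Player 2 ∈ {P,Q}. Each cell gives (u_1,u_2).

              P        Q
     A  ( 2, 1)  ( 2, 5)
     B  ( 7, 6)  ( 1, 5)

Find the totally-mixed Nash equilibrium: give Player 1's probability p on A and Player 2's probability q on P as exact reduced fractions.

P1 indiff ⇒ q·2+(1-q)·2 = q·7+(1-q)·1 ⇒ q(-5) = (1-q)(-1) ⇒ q = 1/6
P2 indiff ⇒ p·1+(1-p)·6 = p·5+(1-p)·5 ⇒ p(-4) = (1-p)(-1) ⇒ p = 1/5

P1 mixes 1/5 on A; P2 mixes 1/6 on P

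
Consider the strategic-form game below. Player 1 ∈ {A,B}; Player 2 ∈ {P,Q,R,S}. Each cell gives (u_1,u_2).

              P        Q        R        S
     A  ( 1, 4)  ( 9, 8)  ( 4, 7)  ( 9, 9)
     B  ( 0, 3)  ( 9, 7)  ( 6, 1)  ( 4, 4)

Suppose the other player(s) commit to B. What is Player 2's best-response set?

u_2(P vs B) = 3
u_2(Q vs B) = 7
u_2(R vs B) = 1
u_2(S vs B) = 4
max payoff 7 at {Q}

BR_2 = {Q}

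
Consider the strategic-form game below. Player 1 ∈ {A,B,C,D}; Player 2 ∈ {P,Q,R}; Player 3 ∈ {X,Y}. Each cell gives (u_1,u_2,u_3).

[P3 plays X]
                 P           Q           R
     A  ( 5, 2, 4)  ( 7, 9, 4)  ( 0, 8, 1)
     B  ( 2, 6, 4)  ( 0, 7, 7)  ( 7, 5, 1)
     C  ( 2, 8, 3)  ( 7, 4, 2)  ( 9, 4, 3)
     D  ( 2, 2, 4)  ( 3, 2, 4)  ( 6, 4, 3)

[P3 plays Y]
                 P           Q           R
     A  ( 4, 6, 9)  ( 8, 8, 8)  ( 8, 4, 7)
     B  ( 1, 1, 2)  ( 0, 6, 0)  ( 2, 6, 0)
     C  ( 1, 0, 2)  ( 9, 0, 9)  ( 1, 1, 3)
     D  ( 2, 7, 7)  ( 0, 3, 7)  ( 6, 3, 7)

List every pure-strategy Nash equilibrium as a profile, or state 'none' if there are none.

PSNE: ∅

(A,P,X): not NE [P2→Q gives 9>2; P3→Y gives 9>4]
(A,P,Y): not NE [P2→Q gives 8>6]
(A,Q,X): not NE [P3→Y gives 8>4]
(A,Q,Y): not NE [P1→C gives 9>8]
(A,R,X): not NE [P1→C gives 9>0; P2→Q gives 9>8; P3→Y gives 7>1]
(A,R,Y): not NE [P2→Q gives 8>4]
(B,P,X): not NE [P1→A gives 5>2; P2→Q gives 7>6]
(B,P,Y): not NE [P1→A gives 4>1; P2→R gives 6>1; P3→X gives 4>2]
(B,Q,X): not NE [P1→C gives 7>0]
(B,Q,Y): not NE [P1→C gives 9>0; P3→X gives 7>0]
(B,R,X): not NE [P1→C gives 9>7; P2→Q gives 7>5]
(B,R,Y): not NE [P1→A gives 8>2; P3→X gives 1>0]
(C,P,X): not NE [P1→A gives 5>2]
(C,P,Y): not NE [P1→A gives 4>1; P2→R gives 1>0; P3→X gives 3>2]
(C,Q,X): not NE [P2→P gives 8>4; P3→Y gives 9>2]
(C,Q,Y): not NE [P2→R gives 1>0]
(C,R,X): not NE [P2→P gives 8>4]
(C,R,Y): not NE [P1→A gives 8>1]
(D,P,X): not NE [P1→A gives 5>2; P2→R gives 4>2; P3→Y gives 7>4]
(D,P,Y): not NE [P1→A gives 4>2]
(D,Q,X): not NE [P1→C gives 7>3; P2→R gives 4>2; P3→Y gives 7>4]
(D,Q,Y): not NE [P1→C gives 9>0; P2→P gives 7>3]
(D,R,X): not NE [P1→C gives 9>6; P3→Y gives 7>3]
(D,R,Y): not NE [P1→A gives 8>6; P2→P gives 7>3]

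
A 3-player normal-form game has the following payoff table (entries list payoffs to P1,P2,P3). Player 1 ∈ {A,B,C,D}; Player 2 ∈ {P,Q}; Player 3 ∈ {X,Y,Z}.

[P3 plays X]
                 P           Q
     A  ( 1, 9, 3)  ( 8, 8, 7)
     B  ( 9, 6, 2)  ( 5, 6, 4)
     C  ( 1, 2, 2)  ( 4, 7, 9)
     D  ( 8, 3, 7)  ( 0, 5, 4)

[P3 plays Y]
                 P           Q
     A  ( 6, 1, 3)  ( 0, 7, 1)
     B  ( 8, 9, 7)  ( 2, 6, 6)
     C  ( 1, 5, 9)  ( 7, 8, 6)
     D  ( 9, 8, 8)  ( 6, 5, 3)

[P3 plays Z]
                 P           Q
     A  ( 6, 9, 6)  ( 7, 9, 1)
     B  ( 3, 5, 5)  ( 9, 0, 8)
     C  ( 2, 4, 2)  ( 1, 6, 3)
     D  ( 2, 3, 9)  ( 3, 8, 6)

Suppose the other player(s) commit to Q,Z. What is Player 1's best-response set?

u_1(A vs Q,Z) = 7
u_1(B vs Q,Z) = 9
u_1(C vs Q,Z) = 1
u_1(D vs Q,Z) = 3
max payoff 9 at {B}

argmax u_1 = {B}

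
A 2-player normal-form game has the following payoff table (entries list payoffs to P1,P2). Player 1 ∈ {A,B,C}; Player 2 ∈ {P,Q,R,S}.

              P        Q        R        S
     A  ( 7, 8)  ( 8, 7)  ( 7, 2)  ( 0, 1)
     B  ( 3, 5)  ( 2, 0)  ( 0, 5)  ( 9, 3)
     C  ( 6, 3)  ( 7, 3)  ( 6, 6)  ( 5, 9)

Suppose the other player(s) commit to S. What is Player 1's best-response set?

u_1(A vs S) = 0
u_1(B vs S) = 9
u_1(C vs S) = 5
max payoff 9 at {B}

argmax u_1 = {B}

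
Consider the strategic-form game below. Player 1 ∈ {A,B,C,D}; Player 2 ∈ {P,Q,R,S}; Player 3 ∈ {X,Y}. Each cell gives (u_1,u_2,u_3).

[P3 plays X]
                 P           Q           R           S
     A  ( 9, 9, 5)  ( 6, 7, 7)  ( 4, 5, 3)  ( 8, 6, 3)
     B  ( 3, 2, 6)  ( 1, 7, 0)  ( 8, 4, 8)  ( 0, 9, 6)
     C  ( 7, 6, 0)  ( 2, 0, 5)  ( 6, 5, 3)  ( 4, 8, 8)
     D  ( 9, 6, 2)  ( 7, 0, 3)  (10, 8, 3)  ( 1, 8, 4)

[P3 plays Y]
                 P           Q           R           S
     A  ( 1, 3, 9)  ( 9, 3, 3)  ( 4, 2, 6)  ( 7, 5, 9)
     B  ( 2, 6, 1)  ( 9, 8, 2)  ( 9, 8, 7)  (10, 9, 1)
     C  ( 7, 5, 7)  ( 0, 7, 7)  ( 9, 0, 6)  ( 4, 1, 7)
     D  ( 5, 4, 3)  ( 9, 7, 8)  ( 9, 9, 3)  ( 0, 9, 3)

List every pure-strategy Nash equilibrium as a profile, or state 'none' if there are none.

Nash profiles: (D,R,X), (D,R,Y)

(A,P,X): not NE [P3→Y gives 9>5]
(A,P,Y): not NE [P1→C gives 7>1; P2→S gives 5>3]
(A,Q,X): not NE [P1→D gives 7>6; P2→P gives 9>7]
(A,Q,Y): not NE [P2→S gives 5>3; P3→X gives 7>3]
(A,R,X): not NE [P1→D gives 10>4; P2→P gives 9>5; P3→Y gives 6>3]
(A,R,Y): not NE [P1→D gives 9>4; P2→S gives 5>2]
(A,S,X): not NE [P2→P gives 9>6; P3→Y gives 9>3]
(A,S,Y): not NE [P1→B gives 10>7]
(B,P,X): not NE [P1→D gives 9>3; P2→S gives 9>2]
(B,P,Y): not NE [P1→C gives 7>2; P2→S gives 9>6; P3→X gives 6>1]
(B,Q,X): not NE [P1→D gives 7>1; P2→S gives 9>7; P3→Y gives 2>0]
(B,Q,Y): not NE [P2→S gives 9>8]
(B,R,X): not NE [P1→D gives 10>8; P2→S gives 9>4]
(B,R,Y): not NE [P2→S gives 9>8; P3→X gives 8>7]
(B,S,X): not NE [P1→A gives 8>0]
(B,S,Y): not NE [P3→X gives 6>1]
(C,P,X): not NE [P1→D gives 9>7; P2→S gives 8>6; P3→Y gives 7>0]
(C,P,Y): not NE [P2→Q gives 7>5]
(C,Q,X): not NE [P1→D gives 7>2; P2→S gives 8>0; P3→Y gives 7>5]
(C,Q,Y): not NE [P1→D gives 9>0]
(C,R,X): not NE [P1→D gives 10>6; P2→S gives 8>5; P3→Y gives 6>3]
(C,R,Y): not NE [P2→Q gives 7>0]
(C,S,X): not NE [P1→A gives 8>4]
(C,S,Y): not NE [P1→B gives 10>4; P2→Q gives 7>1; P3→X gives 8>7]
(D,P,X): not NE [P2→S gives 8>6; P3→Y gives 3>2]
(D,P,Y): not NE [P1→C gives 7>5; P2→S gives 9>4]
(D,Q,X): not NE [P2→S gives 8>0; P3→Y gives 8>3]
(D,Q,Y): not NE [P2→S gives 9>7]
(D,R,X): NE
(D,R,Y): NE
(D,S,X): not NE [P1→A gives 8>1]
(D,S,Y): not NE [P1→B gives 10>0; P3→X gives 4>3]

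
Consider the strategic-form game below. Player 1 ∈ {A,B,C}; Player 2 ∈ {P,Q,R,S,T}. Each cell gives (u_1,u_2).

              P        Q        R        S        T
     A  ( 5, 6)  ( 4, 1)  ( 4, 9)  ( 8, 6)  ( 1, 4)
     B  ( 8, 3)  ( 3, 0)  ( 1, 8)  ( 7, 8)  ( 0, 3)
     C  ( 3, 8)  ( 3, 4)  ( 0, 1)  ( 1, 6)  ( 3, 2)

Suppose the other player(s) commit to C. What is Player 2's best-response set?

argmax u_2 = {P}

u_2(P vs C) = 8
u_2(Q vs C) = 4
u_2(R vs C) = 1
u_2(S vs C) = 6
u_2(T vs C) = 2
max payoff 8 at {P}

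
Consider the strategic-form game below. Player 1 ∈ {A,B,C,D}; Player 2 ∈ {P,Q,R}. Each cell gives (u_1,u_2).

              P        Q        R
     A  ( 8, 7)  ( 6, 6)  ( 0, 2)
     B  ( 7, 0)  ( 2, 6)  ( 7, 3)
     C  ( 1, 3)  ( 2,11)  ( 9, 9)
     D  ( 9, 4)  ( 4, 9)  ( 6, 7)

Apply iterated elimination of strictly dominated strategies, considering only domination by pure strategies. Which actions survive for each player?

P2 drop R (Q beats it: A:6>2 B:6>3 C:11>9 D:9>7)
P1 drop B (A beats it: P:8>7 Q:6>2)
P1 drop C (A beats it: P:8>1 Q:6>2)
P1→{A,D} P2→{P,Q}

Survivors P1:{A,D} P2:{P,Q}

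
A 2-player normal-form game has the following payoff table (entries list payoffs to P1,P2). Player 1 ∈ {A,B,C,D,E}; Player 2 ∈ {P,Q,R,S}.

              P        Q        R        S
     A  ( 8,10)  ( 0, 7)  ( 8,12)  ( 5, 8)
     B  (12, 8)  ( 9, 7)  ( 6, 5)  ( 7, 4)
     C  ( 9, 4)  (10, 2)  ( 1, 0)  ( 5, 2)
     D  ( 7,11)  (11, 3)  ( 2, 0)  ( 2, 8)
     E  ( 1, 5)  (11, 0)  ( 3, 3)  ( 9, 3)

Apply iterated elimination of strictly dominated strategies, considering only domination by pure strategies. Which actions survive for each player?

P2 drop Q (P beats it: A:10>7 B:8>7 C:4>2 D:11>3 E:5>0)
P1 drop C (B beats it: P:12>9 R:6>1 S:7>5)
P1 drop D (A beats it: P:8>7 R:8>2 S:5>2)
P2 drop S (P beats it: A:10>8 B:8>4 E:5>3)
P1 drop E (A beats it: P:8>1 R:8>3)
P1→{A,B} P2→{P,R}

Remaining: P1:{A,B} P2:{P,R}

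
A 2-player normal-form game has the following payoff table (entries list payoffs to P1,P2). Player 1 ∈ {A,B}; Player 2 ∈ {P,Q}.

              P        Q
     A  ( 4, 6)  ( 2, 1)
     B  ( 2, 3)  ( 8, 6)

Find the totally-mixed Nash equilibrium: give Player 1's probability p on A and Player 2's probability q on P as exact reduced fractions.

P1 indiff ⇒ q·4+(1-q)·2 = q·2+(1-q)·8 ⇒ q(2) = (1-q)(6) ⇒ q = 3/4
P2 indiff ⇒ p·6+(1-p)·3 = p·1+(1-p)·6 ⇒ p(5) = (1-p)(3) ⇒ p = 3/8

p=3/8, q=3/4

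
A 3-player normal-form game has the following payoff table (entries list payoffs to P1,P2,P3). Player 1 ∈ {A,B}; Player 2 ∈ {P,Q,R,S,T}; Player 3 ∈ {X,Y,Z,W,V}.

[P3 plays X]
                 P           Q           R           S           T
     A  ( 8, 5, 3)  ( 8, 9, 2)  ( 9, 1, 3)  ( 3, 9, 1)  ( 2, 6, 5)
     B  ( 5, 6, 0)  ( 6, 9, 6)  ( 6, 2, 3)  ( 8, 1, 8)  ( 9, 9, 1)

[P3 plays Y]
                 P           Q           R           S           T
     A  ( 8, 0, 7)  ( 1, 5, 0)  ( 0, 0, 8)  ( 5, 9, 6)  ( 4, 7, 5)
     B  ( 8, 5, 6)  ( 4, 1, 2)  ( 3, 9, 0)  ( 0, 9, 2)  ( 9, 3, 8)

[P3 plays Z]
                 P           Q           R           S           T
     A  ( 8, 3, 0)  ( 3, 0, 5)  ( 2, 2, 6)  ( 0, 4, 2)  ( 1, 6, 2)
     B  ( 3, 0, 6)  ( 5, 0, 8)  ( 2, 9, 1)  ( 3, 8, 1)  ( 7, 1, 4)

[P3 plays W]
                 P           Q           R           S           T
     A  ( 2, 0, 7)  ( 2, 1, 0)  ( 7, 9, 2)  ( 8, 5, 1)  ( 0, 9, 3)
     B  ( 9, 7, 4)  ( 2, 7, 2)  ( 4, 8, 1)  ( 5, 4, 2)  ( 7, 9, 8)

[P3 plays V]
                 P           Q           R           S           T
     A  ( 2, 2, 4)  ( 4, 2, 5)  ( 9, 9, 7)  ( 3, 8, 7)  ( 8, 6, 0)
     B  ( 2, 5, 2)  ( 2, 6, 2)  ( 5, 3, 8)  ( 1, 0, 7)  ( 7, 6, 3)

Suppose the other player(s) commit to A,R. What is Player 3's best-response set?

u_3(X vs A,R) = 3
u_3(Y vs A,R) = 8
u_3(Z vs A,R) = 6
u_3(W vs A,R) = 2
u_3(V vs A,R) = 7
max payoff 8 at {Y}

P3 best: {Y}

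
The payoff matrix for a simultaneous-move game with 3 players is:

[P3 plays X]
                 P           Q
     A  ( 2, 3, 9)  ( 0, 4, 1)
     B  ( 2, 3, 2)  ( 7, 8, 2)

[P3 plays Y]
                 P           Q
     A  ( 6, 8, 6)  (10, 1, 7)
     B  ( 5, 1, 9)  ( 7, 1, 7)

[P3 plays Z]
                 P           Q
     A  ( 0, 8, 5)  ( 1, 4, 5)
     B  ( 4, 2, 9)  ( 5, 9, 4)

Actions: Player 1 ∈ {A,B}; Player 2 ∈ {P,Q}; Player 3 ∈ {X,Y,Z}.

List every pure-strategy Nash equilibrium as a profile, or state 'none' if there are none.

(A,P,X): not NE [P2→Q gives 4>3]
(A,P,Y): not NE [P3→X gives 9>6]
(A,P,Z): not NE [P1→B gives 4>0; P3→X gives 9>5]
(A,Q,X): not NE [P1→B gives 7>0; P3→Y gives 7>1]
(A,Q,Y): not NE [P2→P gives 8>1]
(A,Q,Z): not NE [P1→B gives 5>1; P2→P gives 8>4; P3→Y gives 7>5]
(B,P,X): not NE [P2→Q gives 8>3; P3→Z gives 9>2]
(B,P,Y): not NE [P1→A gives 6>5]
(B,P,Z): not NE [P2→Q gives 9>2]
(B,Q,X): not NE [P3→Y gives 7>2]
(B,Q,Y): not NE [P1→A gives 10>7]
(B,Q,Z): not NE [P3→Y gives 7>4]

No pure NE.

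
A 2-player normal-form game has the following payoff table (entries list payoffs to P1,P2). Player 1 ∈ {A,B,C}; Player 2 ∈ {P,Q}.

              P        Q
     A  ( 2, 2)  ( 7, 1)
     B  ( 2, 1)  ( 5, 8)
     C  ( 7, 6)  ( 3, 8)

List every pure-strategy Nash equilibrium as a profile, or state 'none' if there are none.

(A,P): not NE [P1→C gives 7>2]
(A,Q): not NE [P2→P gives 2>1]
(B,P): not NE [P1→C gives 7>2; P2→Q gives 8>1]
(B,Q): not NE [P1→A gives 7>5]
(C,P): not NE [P2→Q gives 8>6]
(C,Q): not NE [P1→A gives 7>3]

Equilibria: none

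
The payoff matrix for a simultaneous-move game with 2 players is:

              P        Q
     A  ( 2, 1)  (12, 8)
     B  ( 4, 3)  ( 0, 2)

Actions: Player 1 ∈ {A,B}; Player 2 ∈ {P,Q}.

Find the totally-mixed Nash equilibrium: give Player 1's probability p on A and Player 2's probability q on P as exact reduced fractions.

p=1/8, q=6/7

P1 indiff ⇒ q·2+(1-q)·12 = q·4+(1-q)·0 ⇒ q(-2) = (1-q)(-12) ⇒ q = 6/7
P2 indiff ⇒ p·1+(1-p)·3 = p·8+(1-p)·2 ⇒ p(-7) = (1-p)(-1) ⇒ p = 1/8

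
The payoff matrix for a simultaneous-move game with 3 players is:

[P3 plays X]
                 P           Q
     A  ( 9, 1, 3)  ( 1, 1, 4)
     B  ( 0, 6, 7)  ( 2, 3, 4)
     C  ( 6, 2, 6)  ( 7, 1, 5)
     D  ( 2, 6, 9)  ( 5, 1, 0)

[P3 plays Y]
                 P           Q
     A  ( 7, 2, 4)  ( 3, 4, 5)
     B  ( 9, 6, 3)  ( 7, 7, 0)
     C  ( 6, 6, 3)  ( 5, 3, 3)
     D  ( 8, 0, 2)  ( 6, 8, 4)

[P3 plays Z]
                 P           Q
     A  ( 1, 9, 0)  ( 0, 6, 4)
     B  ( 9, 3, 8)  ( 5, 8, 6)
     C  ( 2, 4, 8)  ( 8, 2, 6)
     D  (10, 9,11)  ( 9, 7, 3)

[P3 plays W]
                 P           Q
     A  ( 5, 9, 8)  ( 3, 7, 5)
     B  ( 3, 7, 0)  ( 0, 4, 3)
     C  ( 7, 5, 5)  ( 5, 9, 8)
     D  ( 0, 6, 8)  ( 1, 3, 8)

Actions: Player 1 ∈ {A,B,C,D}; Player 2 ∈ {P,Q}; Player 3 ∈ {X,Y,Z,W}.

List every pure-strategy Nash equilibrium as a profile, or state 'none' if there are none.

PSNE = {(C,Q,W), (D,P,Z)}

(A,P,X): not NE [P3→W gives 8>3]
(A,P,Y): not NE [P1→B gives 9>7; P2→Q gives 4>2; P3→W gives 8>4]
(A,P,Z): not NE [P1→D gives 10>1; P3→W gives 8>0]
(A,P,W): not NE [P1→C gives 7>5]
(A,Q,X): not NE [P1→C gives 7>1; P3→W gives 5>4]
(A,Q,Y): not NE [P1→B gives 7>3]
(A,Q,Z): not NE [P1→D gives 9>0; P2→P gives 9>6; P3→W gives 5>4]
(A,Q,W): not NE [P1→C gives 5>3; P2→P gives 9>7]
(B,P,X): not NE [P1→A gives 9>0; P3→Z gives 8>7]
(B,P,Y): not NE [P2→Q gives 7>6; P3→Z gives 8>3]
(B,P,Z): not NE [P1→D gives 10>9; P2→Q gives 8>3]
(B,P,W): not NE [P1→C gives 7>3; P3→Z gives 8>0]
(B,Q,X): not NE [P1→C gives 7>2; P2→P gives 6>3; P3→Z gives 6>4]
(B,Q,Y): not NE [P3→Z gives 6>0]
(B,Q,Z): not NE [P1→D gives 9>5]
(B,Q,W): not NE [P1→C gives 5>0; P2→P gives 7>4; P3→Z gives 6>3]
(C,P,X): not NE [P1→A gives 9>6; P3→Z gives 8>6]
(C,P,Y): not NE [P1→B gives 9>6; P3→Z gives 8>3]
(C,P,Z): not NE [P1→D gives 10>2]
(C,P,W): not NE [P2→Q gives 9>5; P3→Z gives 8>5]
(C,Q,X): not NE [P2→P gives 2>1; P3→W gives 8>5]
(C,Q,Y): not NE [P1→B gives 7>5; P2→P gives 6>3; P3→W gives 8>3]
(C,Q,Z): not NE [P1→D gives 9>8; P2→P gives 4>2; P3→W gives 8>6]
(C,Q,W): NE
(D,P,X): not NE [P1→A gives 9>2; P3→Z gives 11>9]
(D,P,Y): not NE [P1→B gives 9>8; P2→Q gives 8>0; P3→Z gives 11>2]
(D,P,Z): NE
(D,P,W): not NE [P1→C gives 7>0; P3→Z gives 11>8]
(D,Q,X): not NE [P1→C gives 7>5; P2→P gives 6>1; P3→W gives 8>0]
(D,Q,Y): not NE [P1→B gives 7>6; P3→W gives 8>4]
(D,Q,Z): not NE [P2→P gives 9>7; P3→W gives 8>3]
(D,Q,W): not NE [P1→C gives 5>1; P2→P gives 6>3]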